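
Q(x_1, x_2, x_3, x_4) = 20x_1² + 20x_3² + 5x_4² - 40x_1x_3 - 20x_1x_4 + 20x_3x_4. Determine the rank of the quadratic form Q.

1

The symmetric matrix is A = [[20, 0, -20, -10], [0, 0, 0, 0], [-20, 0, 20, 10], [-10, 0, 10, 5]].
Applying the same elementary operations to the rows and columns of A produces a congruent diagonal matrix with entries 20, 0, 0, 0.
So there are 1 positive, 3 zero pivots.
The rank is the number of nonzero pivots: 1.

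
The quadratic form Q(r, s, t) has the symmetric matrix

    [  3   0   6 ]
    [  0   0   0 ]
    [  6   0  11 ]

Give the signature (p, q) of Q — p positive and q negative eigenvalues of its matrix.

Applying the same elementary operations to the rows and columns of A produces a congruent diagonal matrix with entries 3, 0, -1.
Counting signs: 1 positive, 1 negative, 1 zero.

(1, 1)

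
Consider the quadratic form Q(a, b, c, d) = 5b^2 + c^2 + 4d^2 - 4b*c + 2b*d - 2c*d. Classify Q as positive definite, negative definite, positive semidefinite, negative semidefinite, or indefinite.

positive semidefinite

Write A = [[0, 0, 0, 0], [0, 5, -2, 1], [0, -2, 1, -1], [0, 1, -1, 4]].
Row-reducing A symmetrically gives the diagonal entries 0, 5, 1/5, 2.
That gives 3 positive, 1 zero pivots.
Hence Q is positive semidefinite.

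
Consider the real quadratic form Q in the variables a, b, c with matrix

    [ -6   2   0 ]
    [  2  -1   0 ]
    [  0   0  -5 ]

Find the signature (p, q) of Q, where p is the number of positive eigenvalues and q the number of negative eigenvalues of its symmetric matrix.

(0, 3)

An LDLᵀ factorisation of A has diagonal entries -6, -1/3, -5.
So there are 3 negative pivots.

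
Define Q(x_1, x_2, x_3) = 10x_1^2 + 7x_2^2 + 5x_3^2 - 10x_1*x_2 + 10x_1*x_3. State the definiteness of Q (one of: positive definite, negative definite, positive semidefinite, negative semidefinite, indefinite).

The symmetric matrix of Q is A = [[10, -5, 5], [-5, 7, 0], [5, 0, 5]].
Leading principal minors: Δ_1 = 10, Δ_2 = 45, Δ_3 = 50.
All leading principal minors are positive, so by Sylvester's criterion Q is positive definite.

positive definite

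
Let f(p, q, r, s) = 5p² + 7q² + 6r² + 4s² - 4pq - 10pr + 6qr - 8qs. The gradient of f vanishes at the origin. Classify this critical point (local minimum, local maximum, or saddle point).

local minimum

The Hessian at the origin is H = [[10, -4, -10, 0], [-4, 14, 6, -8], [-10, 6, 12, 0], [0, -8, 0, 8]].
Symmetric row and column elimination reduces H to a congruent diagonal form with pivots 10, 62/5, 52/31, 24/13.
That gives 4 positive pivots.
H is positive definite, so the origin is a strict local minimum.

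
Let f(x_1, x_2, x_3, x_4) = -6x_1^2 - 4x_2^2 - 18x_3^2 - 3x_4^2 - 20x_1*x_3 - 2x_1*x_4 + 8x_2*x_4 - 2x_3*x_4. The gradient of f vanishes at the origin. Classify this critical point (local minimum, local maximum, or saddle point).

saddle point

The Hessian at the origin is H = [[-12, 0, -20, -2], [0, -8, 0, 8], [-20, 0, -36, -2], [-2, 8, -2, -6]].
Symmetric row and column elimination reduces H to a congruent diagonal form with pivots -12, -8, -8/3, 3.
Counting signs: 1 positive, 3 negative.
H is indefinite, so the origin is a saddle point.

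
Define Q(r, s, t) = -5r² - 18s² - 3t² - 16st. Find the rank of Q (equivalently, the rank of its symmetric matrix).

The associated matrix is A = [[-5, 0, 0], [0, -18, -8], [0, -8, -3]].
Congruent diagonalization of A (simultaneous row and column reduction) yields pivots -5, -18, 5/9.
So there are 1 positive, 2 negative pivots.
The rank is the number of nonzero pivots: 3.

3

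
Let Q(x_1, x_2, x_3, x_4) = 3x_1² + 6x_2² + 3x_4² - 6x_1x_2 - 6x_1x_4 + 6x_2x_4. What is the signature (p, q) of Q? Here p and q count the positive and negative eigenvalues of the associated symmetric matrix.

Write A = [[3, -3, 0, -3], [-3, 6, 0, 3], [0, 0, 0, 0], [-3, 3, 0, 3]].
Symmetric row and column elimination reduces A to a congruent diagonal form with pivots 3, 3, 0, 0.
So there are 2 positive, 2 zero pivots.

(2, 0)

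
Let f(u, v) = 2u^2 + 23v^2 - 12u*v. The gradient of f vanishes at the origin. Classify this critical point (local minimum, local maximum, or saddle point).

The Hessian at the origin is H = [[4, -12], [-12, 46]].
det H = 4·46 − (-12)² = 40 > 0 and H[1,1] = 4 > 0, so H is positive definite.
Therefore the origin is a local minimum.

local minimum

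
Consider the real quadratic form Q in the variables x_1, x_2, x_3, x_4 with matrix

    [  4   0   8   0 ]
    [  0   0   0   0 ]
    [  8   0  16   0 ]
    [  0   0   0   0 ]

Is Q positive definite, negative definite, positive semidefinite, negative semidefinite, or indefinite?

Symmetric row and column elimination reduces A to a congruent diagonal form with pivots 4, 0, 0, 0.
Counting signs: 1 positive, 3 zero.
Hence Q is positive semidefinite.

positive semidefinite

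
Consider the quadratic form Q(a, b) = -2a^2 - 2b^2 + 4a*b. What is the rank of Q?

Write A = [[-2, 2], [2, -2]].
Symmetric row and column elimination reduces A to a congruent diagonal form with pivots -2, 0.
Counting signs: 1 negative, 1 zero.
The rank is the number of nonzero pivots: 1.

1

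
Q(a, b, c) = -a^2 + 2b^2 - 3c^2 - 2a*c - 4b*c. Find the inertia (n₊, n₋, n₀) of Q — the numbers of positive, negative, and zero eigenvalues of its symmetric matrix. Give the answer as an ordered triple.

(1, 2, 0)

The symmetric matrix is A = [[-1, 0, -1], [0, 2, -2], [-1, -2, -3]].
An LDLᵀ factorisation of A has diagonal entries -1, 2, -4.
Counting signs: 1 positive, 2 negative.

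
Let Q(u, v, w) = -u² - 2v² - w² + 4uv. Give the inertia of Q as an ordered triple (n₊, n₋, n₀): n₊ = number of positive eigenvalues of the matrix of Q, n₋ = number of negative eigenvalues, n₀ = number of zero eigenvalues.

Write A = [[-1, 2, 0], [2, -2, 0], [0, 0, -1]].
Symmetric row and column elimination reduces A to a congruent diagonal form with pivots -1, 2, -1.
So there are 1 positive, 2 negative pivots.

(1, 2, 0)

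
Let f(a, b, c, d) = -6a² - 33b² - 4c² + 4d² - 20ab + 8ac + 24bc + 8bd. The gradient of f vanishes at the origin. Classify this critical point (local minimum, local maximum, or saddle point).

The Hessian at the origin is H = [[-12, -20, 8, 0], [-20, -66, 24, 8], [8, 24, -8, 0], [0, 8, 0, 8]].
Congruent diagonalization of H (simultaneous row and column reduction) yields pivots -12, -98/3, 40/49, 8/5.
Counting signs: 2 positive, 2 negative.
H is indefinite, so the origin is a saddle point.

saddle point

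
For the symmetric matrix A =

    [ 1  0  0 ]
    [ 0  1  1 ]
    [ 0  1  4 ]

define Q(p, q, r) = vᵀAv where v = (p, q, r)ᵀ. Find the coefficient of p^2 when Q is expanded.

The coefficient of p^2 is the diagonal entry A[1,1] = 1.

1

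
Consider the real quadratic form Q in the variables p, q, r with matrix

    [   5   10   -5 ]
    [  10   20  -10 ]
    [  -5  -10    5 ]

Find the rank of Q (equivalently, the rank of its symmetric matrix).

1

Applying the same elementary operations to the rows and columns of A produces a congruent diagonal matrix with entries 5, 0, 0.
That gives 1 positive, 2 zero pivots.
The rank is the number of nonzero pivots: 1.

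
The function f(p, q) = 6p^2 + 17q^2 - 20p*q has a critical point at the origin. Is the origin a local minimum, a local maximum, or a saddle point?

The Hessian at the origin is H = [[12, -20], [-20, 34]].
det H = 12·34 − (-20)² = 8 > 0 and H[1,1] = 12 > 0, so H is positive definite.
Therefore the origin is a local minimum.

local minimum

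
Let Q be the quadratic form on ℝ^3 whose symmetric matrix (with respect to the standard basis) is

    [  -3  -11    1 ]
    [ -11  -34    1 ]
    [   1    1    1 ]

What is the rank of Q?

3

Applying the same elementary operations to the rows and columns of A produces a congruent diagonal matrix with entries -3, 19/3, 4/19.
So there are 2 positive, 1 negative pivots.
The rank is the number of nonzero pivots: 3.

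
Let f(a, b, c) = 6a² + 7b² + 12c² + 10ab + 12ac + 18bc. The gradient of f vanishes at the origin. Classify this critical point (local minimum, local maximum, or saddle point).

The Hessian at the origin is H = [[12, 10, 12], [10, 14, 18], [12, 18, 24]].
Applying the same elementary operations to the rows and columns of H produces a congruent diagonal matrix with entries 12, 17/3, 12/17.
So there are 3 positive pivots.
H is positive definite, so the origin is a strict local minimum.

local minimum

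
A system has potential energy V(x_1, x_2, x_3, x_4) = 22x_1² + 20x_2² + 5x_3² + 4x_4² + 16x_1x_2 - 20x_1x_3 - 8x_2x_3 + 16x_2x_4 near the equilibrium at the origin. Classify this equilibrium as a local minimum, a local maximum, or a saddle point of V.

The Hessian at the origin is H = [[44, 16, -20, 0], [16, 40, -8, 16], [-20, -8, 10, 0], [0, 16, 0, 8]].
Congruent diagonalization of H (simultaneous row and column reduction) yields pivots 44, 376/11, 42/47, 8/21.
That gives 4 positive pivots.
H is positive definite, so the origin is a strict local minimum.

local minimum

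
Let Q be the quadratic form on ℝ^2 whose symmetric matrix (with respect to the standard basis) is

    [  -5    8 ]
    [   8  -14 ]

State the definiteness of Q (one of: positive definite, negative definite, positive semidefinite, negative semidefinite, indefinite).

negative definite

For the 2×2 matrix [[-5, 8], [8, -14]]: det = -5·-14 − (8)² = 6, trace = -19.
det > 0 so both eigenvalues share the sign of the trace; trace = -19 < 0 ⇒ both negative.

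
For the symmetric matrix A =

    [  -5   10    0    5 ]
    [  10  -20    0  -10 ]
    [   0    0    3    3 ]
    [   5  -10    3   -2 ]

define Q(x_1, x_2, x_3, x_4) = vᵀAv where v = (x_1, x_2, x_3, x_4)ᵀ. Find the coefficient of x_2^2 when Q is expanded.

The coefficient of x_2^2 is the diagonal entry A[2,2] = -20.

-20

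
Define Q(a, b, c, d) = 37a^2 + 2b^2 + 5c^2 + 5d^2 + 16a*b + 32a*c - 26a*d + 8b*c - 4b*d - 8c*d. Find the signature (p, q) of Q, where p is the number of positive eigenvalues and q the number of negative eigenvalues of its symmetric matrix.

The associated matrix is A = [[37, 8, 16, -13], [8, 2, 4, -2], [16, 4, 5, -4], [-13, -2, -4, 5]].
Applying the same elementary operations to the rows and columns of A produces a congruent diagonal matrix with entries 37, 10/37, -3, -2.
That gives 2 positive, 2 negative pivots.

(2, 2)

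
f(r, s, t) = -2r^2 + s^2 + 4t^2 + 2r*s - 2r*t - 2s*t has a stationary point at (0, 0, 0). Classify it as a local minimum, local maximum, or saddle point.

The Hessian at the origin is H = [[-4, 2, -2], [2, 2, -2], [-2, -2, 8]].
An LDLᵀ factorisation of H has diagonal entries -4, 3, 6.
That gives 2 positive, 1 negative pivots.
H is indefinite, so the origin is a saddle point.

saddle point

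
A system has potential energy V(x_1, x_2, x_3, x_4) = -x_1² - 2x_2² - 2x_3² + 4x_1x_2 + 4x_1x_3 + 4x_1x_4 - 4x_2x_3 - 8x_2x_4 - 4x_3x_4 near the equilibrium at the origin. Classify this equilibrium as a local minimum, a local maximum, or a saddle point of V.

The Hessian at the origin is H = [[-2, 4, 4, 4], [4, -4, -4, -8], [4, -4, -4, -4], [4, -8, -4, 0]].
H is indefinite, so the origin is a saddle point.

saddle point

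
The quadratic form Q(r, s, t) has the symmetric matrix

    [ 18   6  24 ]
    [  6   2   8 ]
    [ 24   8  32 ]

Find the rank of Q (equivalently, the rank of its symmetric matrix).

1

Applying the same elementary operations to the rows and columns of A produces a congruent diagonal matrix with entries 18, 0, 0.
Counting signs: 1 positive, 2 zero.
The rank is the number of nonzero pivots: 1.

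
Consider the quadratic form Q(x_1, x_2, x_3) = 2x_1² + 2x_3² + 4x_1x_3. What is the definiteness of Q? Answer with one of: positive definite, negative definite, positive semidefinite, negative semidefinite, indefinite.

The symmetric matrix is A = [[2, 0, 2], [0, 0, 0], [2, 0, 2]].
Row-reducing A symmetrically gives the diagonal entries 2, 0, 0.
That gives 1 positive, 2 zero pivots.
Hence Q is positive semidefinite.

positive semidefinite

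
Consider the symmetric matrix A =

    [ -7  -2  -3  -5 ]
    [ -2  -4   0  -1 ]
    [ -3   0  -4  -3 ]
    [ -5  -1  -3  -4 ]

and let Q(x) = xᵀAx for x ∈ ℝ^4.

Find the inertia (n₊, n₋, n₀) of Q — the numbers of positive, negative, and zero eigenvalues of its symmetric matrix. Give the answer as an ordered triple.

(0, 4, 0)

Row-reducing A symmetrically gives the diagonal entries -7, -24/7, -5/2, -3/20.
Counting signs: 4 negative.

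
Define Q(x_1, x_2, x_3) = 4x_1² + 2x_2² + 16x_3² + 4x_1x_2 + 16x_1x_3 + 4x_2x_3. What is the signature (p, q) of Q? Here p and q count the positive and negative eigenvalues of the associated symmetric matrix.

(2, 1)

Write A = [[4, 2, 8], [2, 2, 2], [8, 2, 16]].
An LDLᵀ factorisation of A has diagonal entries 4, 1, -4.
So there are 2 positive, 1 negative pivots.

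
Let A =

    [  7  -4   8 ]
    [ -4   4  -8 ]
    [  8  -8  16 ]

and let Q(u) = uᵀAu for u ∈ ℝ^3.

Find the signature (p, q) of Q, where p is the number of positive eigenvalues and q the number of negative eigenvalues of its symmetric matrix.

(2, 0)

Row-reducing A symmetrically gives the diagonal entries 7, 12/7, 0.
That gives 2 positive, 1 zero pivots.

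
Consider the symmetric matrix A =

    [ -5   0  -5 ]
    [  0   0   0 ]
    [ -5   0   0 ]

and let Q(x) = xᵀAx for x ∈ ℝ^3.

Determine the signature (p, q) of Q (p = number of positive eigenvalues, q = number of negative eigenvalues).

(1, 1)

Row-reducing A symmetrically gives the diagonal entries -5, 0, 5.
So there are 1 positive, 1 negative, 1 zero pivots.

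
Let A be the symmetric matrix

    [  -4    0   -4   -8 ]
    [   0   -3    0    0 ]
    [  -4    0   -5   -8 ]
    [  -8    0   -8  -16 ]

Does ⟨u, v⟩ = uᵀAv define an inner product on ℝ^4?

Row-reducing A symmetrically gives the diagonal entries -4, -3, -1, 0.
That gives 3 negative, 1 zero pivots.
Hence Q is negative semidefinite.
⟨·,·⟩ is an inner product exactly when A is positive definite.

no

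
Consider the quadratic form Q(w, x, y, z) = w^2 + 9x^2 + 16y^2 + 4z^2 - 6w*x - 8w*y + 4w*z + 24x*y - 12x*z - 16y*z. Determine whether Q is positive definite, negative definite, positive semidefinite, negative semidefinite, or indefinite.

positive semidefinite

The symmetric matrix is A = [[1, -3, -4, 2], [-3, 9, 12, -6], [-4, 12, 16, -8], [2, -6, -8, 4]].
Congruent diagonalization of A (simultaneous row and column reduction) yields pivots 1, 0, 0, 0.
That gives 1 positive, 3 zero pivots.
Hence Q is positive semidefinite.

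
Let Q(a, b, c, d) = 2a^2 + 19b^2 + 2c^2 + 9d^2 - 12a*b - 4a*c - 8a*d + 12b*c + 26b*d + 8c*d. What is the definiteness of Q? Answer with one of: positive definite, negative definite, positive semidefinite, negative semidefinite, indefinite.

positive semidefinite

Write A = [[2, -6, -2, -4], [-6, 19, 6, 13], [-2, 6, 2, 4], [-4, 13, 4, 9]].
Congruent diagonalization of A (simultaneous row and column reduction) yields pivots 2, 1, 0, 0.
Counting signs: 2 positive, 2 zero.
Hence Q is positive semidefinite.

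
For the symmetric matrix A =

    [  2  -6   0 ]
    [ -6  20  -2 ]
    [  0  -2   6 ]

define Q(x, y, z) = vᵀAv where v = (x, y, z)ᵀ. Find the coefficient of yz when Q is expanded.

-4

The coefficient of yz is A[2,3] + A[3,2] = 2·(-2) = -4.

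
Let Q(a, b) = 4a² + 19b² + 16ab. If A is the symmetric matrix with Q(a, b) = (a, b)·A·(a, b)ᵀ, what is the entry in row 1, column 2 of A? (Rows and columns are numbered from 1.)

The coefficient of a·b in Q is 16. For a symmetric A this equals A[1,2] + A[2,1] = 2·A[1,2].
So A[1,2] = 16/2 = 8.

8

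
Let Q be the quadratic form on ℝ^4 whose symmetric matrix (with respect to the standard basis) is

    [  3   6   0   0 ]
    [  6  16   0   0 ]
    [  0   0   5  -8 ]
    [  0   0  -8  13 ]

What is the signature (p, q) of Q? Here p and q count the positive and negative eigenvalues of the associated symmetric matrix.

(4, 0)

An LDLᵀ factorisation of A has diagonal entries 3, 4, 5, 1/5.
So there are 4 positive pivots.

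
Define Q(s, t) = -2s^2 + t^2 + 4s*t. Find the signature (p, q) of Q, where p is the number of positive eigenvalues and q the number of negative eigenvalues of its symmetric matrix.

(1, 1)

The symmetric matrix is A = [[-2, 2], [2, 1]].
Congruent diagonalization of A (simultaneous row and column reduction) yields pivots -2, 3.
Counting signs: 1 positive, 1 negative.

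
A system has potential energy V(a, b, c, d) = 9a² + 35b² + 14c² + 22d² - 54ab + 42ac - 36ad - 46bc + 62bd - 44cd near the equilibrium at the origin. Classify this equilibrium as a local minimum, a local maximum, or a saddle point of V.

saddle point

The Hessian at the origin is H = [[18, -54, 42, -36], [-54, 70, -46, 62], [42, -46, 28, -44], [-36, 62, -44, 44]].
Applying the same elementary operations to the rows and columns of H produces a congruent diagonal matrix with entries 18, -92, -10/23, -5.
So there are 1 positive, 3 negative pivots.
H is indefinite, so the origin is a saddle point.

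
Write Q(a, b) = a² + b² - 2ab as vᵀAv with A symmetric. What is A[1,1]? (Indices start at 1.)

1

The coefficient of a² in Q is 1, and that is exactly A[1,1].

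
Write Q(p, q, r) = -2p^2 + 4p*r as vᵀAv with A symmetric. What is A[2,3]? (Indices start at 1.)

0

The coefficient of q·r in Q is 0. For a symmetric A this equals A[2,3] + A[3,2] = 2·A[2,3].
So A[2,3] = 0/2 = 0.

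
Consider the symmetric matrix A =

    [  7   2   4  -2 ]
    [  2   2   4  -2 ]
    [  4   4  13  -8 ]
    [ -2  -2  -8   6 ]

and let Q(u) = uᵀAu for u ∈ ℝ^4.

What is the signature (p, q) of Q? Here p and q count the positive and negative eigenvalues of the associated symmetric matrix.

(4, 0)

Symmetric row and column elimination reduces A to a congruent diagonal form with pivots 7, 10/7, 5, 4/5.
Counting signs: 4 positive.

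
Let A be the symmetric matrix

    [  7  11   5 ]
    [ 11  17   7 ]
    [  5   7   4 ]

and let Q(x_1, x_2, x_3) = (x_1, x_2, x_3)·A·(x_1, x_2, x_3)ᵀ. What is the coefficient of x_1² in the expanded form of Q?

7

The coefficient of x_1² is the diagonal entry A[1,1] = 7.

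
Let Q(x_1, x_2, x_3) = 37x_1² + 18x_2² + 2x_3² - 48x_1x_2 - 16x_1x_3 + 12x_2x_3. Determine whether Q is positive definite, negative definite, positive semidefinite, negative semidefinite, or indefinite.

positive semidefinite

Write A = [[37, -24, -8], [-24, 18, 6], [-8, 6, 2]].
Congruent diagonalization of A (simultaneous row and column reduction) yields pivots 37, 90/37, 0.
So there are 2 positive, 1 zero pivots.
Hence Q is positive semidefinite.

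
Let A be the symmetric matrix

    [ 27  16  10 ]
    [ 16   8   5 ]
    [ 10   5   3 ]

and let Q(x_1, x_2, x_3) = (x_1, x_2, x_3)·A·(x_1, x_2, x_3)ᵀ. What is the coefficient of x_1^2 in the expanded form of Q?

The coefficient of x_1^2 is the diagonal entry A[1,1] = 27.

27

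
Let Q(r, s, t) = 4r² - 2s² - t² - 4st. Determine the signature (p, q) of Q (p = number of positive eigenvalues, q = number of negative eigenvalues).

(2, 1)

The symmetric matrix is A = [[4, 0, 0], [0, -2, -2], [0, -2, -1]].
Congruent diagonalization of A (simultaneous row and column reduction) yields pivots 4, -2, 1.
So there are 2 positive, 1 negative pivots.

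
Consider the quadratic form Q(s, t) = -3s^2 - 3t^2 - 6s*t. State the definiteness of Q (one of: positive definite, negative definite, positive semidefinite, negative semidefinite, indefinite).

negative semidefinite

Write A = [[-3, -3], [-3, -3]].
Row-reducing A symmetrically gives the diagonal entries -3, 0.
So there are 1 negative, 1 zero pivots.
Hence Q is negative semidefinite.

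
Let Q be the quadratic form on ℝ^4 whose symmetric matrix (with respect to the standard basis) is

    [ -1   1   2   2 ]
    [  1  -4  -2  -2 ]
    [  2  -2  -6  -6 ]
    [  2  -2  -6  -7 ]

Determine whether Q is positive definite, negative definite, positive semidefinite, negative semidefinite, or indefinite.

Leading principal minors: Δ_1 = -1, Δ_2 = 3, Δ_3 = -6, Δ_4 = 6.
The signs alternate starting with Δ_1 < 0, so by Sylvester's criterion Q is negative definite.

negative definite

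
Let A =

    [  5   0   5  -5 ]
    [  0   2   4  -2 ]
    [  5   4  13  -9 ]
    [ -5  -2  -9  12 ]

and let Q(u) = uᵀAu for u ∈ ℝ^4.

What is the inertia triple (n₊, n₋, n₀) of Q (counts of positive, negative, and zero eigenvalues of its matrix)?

(3, 0, 1)

Symmetric row and column elimination reduces A to a congruent diagonal form with pivots 5, 2, 0, 5.
That gives 3 positive, 1 zero pivots.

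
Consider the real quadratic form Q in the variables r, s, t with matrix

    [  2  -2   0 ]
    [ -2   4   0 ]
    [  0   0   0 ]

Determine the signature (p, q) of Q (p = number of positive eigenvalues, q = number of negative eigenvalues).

(2, 0)

Congruent diagonalization of A (simultaneous row and column reduction) yields pivots 2, 2, 0.
Counting signs: 2 positive, 1 zero.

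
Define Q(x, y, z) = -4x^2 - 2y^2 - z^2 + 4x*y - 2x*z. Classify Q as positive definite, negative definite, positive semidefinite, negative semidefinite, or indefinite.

The symmetric matrix of Q is A = [[-4, 2, -1], [2, -2, 0], [-1, 0, -1]].
Leading principal minors: Δ_1 = -4, Δ_2 = 4, Δ_3 = -2.
The signs alternate starting with Δ_1 < 0, so by Sylvester's criterion Q is negative definite.

negative definite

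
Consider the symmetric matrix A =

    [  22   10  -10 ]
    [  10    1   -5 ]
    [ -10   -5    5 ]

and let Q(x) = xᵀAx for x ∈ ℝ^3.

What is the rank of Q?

Congruent diagonalization of A (simultaneous row and column reduction) yields pivots 22, -39/11, 20/39.
That gives 2 positive, 1 negative pivots.
The rank is the number of nonzero pivots: 3.

3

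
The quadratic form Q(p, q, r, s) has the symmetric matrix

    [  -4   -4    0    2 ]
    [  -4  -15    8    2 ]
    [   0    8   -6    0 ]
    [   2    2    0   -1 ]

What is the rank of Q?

Row-reducing A symmetrically gives the diagonal entries -4, -11, -2/11, 0.
Counting signs: 3 negative, 1 zero.
The rank is the number of nonzero pivots: 3.

3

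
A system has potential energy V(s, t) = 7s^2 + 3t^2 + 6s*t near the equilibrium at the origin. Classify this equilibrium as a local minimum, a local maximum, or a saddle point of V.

local minimum

The Hessian at the origin is H = [[14, 6], [6, 6]].
det H = 14·6 − (6)² = 48 > 0 and H[1,1] = 14 > 0, so H is positive definite.
Therefore the origin is a local minimum.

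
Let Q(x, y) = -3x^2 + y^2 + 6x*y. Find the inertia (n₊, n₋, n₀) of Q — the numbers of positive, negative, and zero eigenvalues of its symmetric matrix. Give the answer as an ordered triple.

(1, 1, 0)

The associated matrix is A = [[-3, 3], [3, 1]].
An LDLᵀ factorisation of A has diagonal entries -3, 4.
Counting signs: 1 positive, 1 negative.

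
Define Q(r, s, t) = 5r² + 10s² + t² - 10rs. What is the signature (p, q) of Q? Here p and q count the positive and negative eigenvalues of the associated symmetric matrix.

The associated matrix is A = [[5, -5, 0], [-5, 10, 0], [0, 0, 1]].
Applying the same elementary operations to the rows and columns of A produces a congruent diagonal matrix with entries 5, 5, 1.
Counting signs: 3 positive.

(3, 0)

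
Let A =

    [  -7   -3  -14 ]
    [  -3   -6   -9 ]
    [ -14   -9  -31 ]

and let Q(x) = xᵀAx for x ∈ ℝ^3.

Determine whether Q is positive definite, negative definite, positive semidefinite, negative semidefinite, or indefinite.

negative definite

An LDLᵀ factorisation of A has diagonal entries -7, -33/7, -12/11.
So there are 3 negative pivots.
Hence Q is negative definite.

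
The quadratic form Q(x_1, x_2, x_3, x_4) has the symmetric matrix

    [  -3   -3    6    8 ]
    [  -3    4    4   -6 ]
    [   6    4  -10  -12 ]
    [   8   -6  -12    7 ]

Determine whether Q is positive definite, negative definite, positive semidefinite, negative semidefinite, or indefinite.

Row-reducing A symmetrically gives the diagonal entries -3, 7, 10/7, 1/3.
That gives 3 positive, 1 negative pivots.
Hence Q is indefinite.

indefinite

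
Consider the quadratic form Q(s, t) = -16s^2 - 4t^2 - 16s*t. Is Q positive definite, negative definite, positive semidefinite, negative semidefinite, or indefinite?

negative semidefinite

The symmetric matrix is A = [[-16, -8], [-8, -4]].
Symmetric row and column elimination reduces A to a congruent diagonal form with pivots -16, 0.
Counting signs: 1 negative, 1 zero.
Hence Q is negative semidefinite.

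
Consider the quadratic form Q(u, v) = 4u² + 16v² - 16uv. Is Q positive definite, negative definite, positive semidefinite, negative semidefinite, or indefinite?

The symmetric matrix is A = [[4, -8], [-8, 16]].
Symmetric row and column elimination reduces A to a congruent diagonal form with pivots 4, 0.
Counting signs: 1 positive, 1 zero.
Hence Q is positive semidefinite.

positive semidefinite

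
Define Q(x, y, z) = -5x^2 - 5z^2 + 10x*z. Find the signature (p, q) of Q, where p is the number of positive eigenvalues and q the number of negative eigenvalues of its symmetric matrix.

The symmetric matrix is A = [[-5, 0, 5], [0, 0, 0], [5, 0, -5]].
Row-reducing A symmetrically gives the diagonal entries -5, 0, 0.
That gives 1 negative, 2 zero pivots.

(0, 1)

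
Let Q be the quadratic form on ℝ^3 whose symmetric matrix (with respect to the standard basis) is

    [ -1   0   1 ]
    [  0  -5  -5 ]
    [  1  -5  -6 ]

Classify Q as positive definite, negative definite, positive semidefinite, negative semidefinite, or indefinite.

negative semidefinite

Applying the same elementary operations to the rows and columns of A produces a congruent diagonal matrix with entries -1, -5, 0.
Counting signs: 2 negative, 1 zero.
Hence Q is negative semidefinite.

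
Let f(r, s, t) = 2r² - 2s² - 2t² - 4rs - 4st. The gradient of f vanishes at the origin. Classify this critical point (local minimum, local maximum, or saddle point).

The Hessian at the origin is H = [[4, -4, 0], [-4, -4, -4], [0, -4, -4]].
Congruent diagonalization of H (simultaneous row and column reduction) yields pivots 4, -8, -2.
Counting signs: 1 positive, 2 negative.
H is indefinite, so the origin is a saddle point.

saddle point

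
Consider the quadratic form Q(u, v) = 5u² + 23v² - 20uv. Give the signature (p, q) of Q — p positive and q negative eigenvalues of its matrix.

The associated matrix is A = [[5, -10], [-10, 23]].
Row-reducing A symmetrically gives the diagonal entries 5, 3.
That gives 2 positive pivots.

(2, 0)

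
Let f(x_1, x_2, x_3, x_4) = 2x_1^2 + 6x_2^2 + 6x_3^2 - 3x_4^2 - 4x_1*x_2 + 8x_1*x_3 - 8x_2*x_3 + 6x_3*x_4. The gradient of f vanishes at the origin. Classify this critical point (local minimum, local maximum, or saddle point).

The Hessian at the origin is H = [[4, -4, 8, 0], [-4, 12, -8, 0], [8, -8, 12, 6], [0, 0, 6, -6]].
Row-reducing H symmetrically gives the diagonal entries 4, 8, -4, 3.
So there are 3 positive, 1 negative pivots.
H is indefinite, so the origin is a saddle point.

saddle point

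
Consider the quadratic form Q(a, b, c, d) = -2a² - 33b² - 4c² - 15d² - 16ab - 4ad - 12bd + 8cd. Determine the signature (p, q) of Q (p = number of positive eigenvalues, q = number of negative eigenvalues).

Write A = [[-2, -8, 0, -2], [-8, -33, 0, -6], [0, 0, -4, 4], [-2, -6, 4, -15]].
Applying the same elementary operations to the rows and columns of A produces a congruent diagonal matrix with entries -2, -1, -4, -5.
So there are 4 negative pivots.

(0, 4)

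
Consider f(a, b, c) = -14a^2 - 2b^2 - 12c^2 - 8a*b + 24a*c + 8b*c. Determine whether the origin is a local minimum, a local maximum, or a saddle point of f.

The Hessian at the origin is H = [[-28, -8, 24], [-8, -4, 8], [24, 8, -24]].
Applying the same elementary operations to the rows and columns of H produces a congruent diagonal matrix with entries -28, -12/7, -8/3.
Counting signs: 3 negative.
H is negative definite, so the origin is a strict local maximum.

local maximum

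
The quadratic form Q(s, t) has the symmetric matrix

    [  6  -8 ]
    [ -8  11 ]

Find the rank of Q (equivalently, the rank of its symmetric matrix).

2

An LDLᵀ factorisation of A has diagonal entries 6, 1/3.
So there are 2 positive pivots.
The rank is the number of nonzero pivots: 2.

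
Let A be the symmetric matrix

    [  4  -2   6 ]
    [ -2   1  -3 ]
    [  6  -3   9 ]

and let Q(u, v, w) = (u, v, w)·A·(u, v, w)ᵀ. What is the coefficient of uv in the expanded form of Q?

-4

The coefficient of uv is A[1,2] + A[2,1] = 2·(-2) = -4.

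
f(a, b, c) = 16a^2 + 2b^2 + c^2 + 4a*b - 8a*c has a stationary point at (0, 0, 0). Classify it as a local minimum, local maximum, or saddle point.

The Hessian at the origin is H = [[32, 4, -8], [4, 4, 0], [-8, 0, 2]].
Row-reducing H symmetrically gives the diagonal entries 32, 7/2, -2/7.
So there are 2 positive, 1 negative pivots.
H is indefinite, so the origin is a saddle point.

saddle point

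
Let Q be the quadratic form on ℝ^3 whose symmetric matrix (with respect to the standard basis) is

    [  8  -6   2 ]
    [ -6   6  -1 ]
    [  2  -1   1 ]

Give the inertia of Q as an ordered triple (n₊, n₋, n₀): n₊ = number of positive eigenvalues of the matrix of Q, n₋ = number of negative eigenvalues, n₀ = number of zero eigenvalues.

(3, 0, 0)

An LDLᵀ factorisation of A has diagonal entries 8, 3/2, 1/3.
Counting signs: 3 positive.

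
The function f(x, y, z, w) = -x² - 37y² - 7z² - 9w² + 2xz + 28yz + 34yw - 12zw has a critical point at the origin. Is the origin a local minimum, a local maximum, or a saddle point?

The Hessian at the origin is H = [[-2, 0, 2, 0], [0, -74, 28, 34], [2, 28, -14, -12], [0, 34, -12, -18]].
An LDLᵀ factorisation of H has diagonal entries -2, -74, -52/37, -24/13.
That gives 4 negative pivots.
H is negative definite, so the origin is a strict local maximum.

local maximum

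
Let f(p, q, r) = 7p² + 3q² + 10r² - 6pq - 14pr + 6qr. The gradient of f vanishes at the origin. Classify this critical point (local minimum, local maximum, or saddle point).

local minimum

The Hessian at the origin is H = [[14, -6, -14], [-6, 6, 6], [-14, 6, 20]].
An LDLᵀ factorisation of H has diagonal entries 14, 24/7, 6.
Counting signs: 3 positive.
H is positive definite, so the origin is a strict local minimum.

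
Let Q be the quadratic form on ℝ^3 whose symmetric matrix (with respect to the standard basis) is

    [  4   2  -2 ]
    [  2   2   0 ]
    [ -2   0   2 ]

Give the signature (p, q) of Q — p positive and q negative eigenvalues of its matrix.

Symmetric row and column elimination reduces A to a congruent diagonal form with pivots 4, 1, 0.
That gives 2 positive, 1 zero pivots.

(2, 0)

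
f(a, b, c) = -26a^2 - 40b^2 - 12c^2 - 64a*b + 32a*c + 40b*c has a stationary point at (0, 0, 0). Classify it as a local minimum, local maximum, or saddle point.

The Hessian at the origin is H = [[-52, -64, 32], [-64, -80, 40], [32, 40, -24]].
An LDLᵀ factorisation of H has diagonal entries -52, -16/13, -4.
That gives 3 negative pivots.
H is negative definite, so the origin is a strict local maximum.

local maximum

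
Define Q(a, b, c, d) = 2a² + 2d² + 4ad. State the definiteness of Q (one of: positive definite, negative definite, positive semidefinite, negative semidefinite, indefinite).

The associated matrix is A = [[2, 0, 0, 2], [0, 0, 0, 0], [0, 0, 0, 0], [2, 0, 0, 2]].
Congruent diagonalization of A (simultaneous row and column reduction) yields pivots 2, 0, 0, 0.
So there are 1 positive, 3 zero pivots.
Hence Q is positive semidefinite.

positive semidefinite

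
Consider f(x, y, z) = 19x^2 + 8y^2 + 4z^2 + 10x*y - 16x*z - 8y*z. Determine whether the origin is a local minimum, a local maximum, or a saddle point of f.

local minimum

The Hessian at the origin is H = [[38, 10, -16], [10, 16, -8], [-16, -8, 8]].
An LDLᵀ factorisation of H has diagonal entries 38, 254/19, 24/127.
So there are 3 positive pivots.
H is positive definite, so the origin is a strict local minimum.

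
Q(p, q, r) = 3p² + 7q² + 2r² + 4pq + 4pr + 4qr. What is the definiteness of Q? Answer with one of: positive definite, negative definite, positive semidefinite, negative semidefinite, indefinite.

positive definite

The associated matrix is A = [[3, 2, 2], [2, 7, 2], [2, 2, 2]].
Symmetric row and column elimination reduces A to a congruent diagonal form with pivots 3, 17/3, 10/17.
So there are 3 positive pivots.
Hence Q is positive definite.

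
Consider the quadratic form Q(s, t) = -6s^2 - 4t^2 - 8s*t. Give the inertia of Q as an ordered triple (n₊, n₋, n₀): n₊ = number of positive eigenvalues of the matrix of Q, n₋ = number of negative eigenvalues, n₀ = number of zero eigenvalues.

The associated matrix is A = [[-6, -4], [-4, -4]].
An LDLᵀ factorisation of A has diagonal entries -6, -4/3.
That gives 2 negative pivots.

(0, 2, 0)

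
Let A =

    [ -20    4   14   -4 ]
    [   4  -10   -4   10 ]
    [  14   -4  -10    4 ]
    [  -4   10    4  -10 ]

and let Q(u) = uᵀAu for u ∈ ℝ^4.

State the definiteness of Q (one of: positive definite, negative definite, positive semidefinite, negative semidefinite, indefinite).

negative semidefinite

Symmetric row and column elimination reduces A to a congruent diagonal form with pivots -20, -46/5, -1/23, 0.
That gives 3 negative, 1 zero pivots.
Hence Q is negative semidefinite.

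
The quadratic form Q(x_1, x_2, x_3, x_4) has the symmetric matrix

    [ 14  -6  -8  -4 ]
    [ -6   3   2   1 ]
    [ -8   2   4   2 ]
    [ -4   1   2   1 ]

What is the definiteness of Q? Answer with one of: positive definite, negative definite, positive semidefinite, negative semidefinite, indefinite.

indefinite

Symmetric row and column elimination reduces A to a congruent diagonal form with pivots 14, 3/7, -16/3, 0.
Counting signs: 2 positive, 1 negative, 1 zero.
Hence Q is indefinite.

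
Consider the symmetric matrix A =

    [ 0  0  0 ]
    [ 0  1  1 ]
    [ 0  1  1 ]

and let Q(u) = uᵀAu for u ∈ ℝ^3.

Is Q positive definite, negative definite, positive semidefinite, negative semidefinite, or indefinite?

positive semidefinite

Applying the same elementary operations to the rows and columns of A produces a congruent diagonal matrix with entries 0, 1, 0.
So there are 1 positive, 2 zero pivots.
Hence Q is positive semidefinite.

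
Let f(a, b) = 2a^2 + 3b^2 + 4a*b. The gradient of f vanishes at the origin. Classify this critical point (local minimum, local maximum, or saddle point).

The Hessian at the origin is H = [[4, 4], [4, 6]].
det H = 4·6 − (4)² = 8 > 0 and H[1,1] = 4 > 0, so H is positive definite.
Therefore the origin is a local minimum.

local minimum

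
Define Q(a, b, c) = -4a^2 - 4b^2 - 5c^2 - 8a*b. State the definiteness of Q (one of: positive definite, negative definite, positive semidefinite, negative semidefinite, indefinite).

Write A = [[-4, -4, 0], [-4, -4, 0], [0, 0, -5]].
Row-reducing A symmetrically gives the diagonal entries -4, 0, -5.
That gives 2 negative, 1 zero pivots.
Hence Q is negative semidefinite.

negative semidefinite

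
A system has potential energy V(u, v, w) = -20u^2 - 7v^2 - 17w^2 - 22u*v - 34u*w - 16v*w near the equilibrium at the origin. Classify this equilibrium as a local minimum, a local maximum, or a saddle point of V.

local maximum

The Hessian at the origin is H = [[-40, -22, -34], [-22, -14, -16], [-34, -16, -34]].
Applying the same elementary operations to the rows and columns of H produces a congruent diagonal matrix with entries -40, -19/10, -24/19.
So there are 3 negative pivots.
H is negative definite, so the origin is a strict local maximum.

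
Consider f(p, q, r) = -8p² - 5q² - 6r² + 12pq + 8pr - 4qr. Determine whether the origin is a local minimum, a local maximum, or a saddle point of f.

The Hessian at the origin is H = [[-16, 12, 8], [12, -10, -4], [8, -4, -12]].
Congruent diagonalization of H (simultaneous row and column reduction) yields pivots -16, -1, -4.
That gives 3 negative pivots.
H is negative definite, so the origin is a strict local maximum.

local maximum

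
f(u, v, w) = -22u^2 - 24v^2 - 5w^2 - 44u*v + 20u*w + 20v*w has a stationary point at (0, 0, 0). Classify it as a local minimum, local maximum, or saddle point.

The Hessian at the origin is H = [[-44, -44, 20], [-44, -48, 20], [20, 20, -10]].
Applying the same elementary operations to the rows and columns of H produces a congruent diagonal matrix with entries -44, -4, -10/11.
That gives 3 negative pivots.
H is negative definite, so the origin is a strict local maximum.

local maximum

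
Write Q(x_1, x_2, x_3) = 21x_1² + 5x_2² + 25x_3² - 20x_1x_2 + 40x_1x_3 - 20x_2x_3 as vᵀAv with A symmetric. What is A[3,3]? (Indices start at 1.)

25

The coefficient of x_3² in Q is 25, and that is exactly A[3,3].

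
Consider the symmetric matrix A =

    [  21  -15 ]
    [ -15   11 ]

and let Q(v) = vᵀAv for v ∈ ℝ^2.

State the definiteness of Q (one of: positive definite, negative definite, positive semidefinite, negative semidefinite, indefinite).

Leading principal minors: Δ_1 = 21, Δ_2 = 6.
All leading principal minors are positive, so by Sylvester's criterion Q is positive definite.

positive definite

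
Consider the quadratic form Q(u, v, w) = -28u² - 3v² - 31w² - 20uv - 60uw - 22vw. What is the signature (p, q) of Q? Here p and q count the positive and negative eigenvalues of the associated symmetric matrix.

The associated matrix is A = [[-28, -10, -30], [-10, -3, -11], [-30, -11, -31]].
Row-reducing A symmetrically gives the diagonal entries -28, 4/7, 1.
So there are 2 positive, 1 negative pivots.

(2, 1)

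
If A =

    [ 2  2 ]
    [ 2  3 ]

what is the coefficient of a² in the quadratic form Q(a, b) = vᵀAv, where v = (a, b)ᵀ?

The coefficient of a² is the diagonal entry A[1,1] = 2.

2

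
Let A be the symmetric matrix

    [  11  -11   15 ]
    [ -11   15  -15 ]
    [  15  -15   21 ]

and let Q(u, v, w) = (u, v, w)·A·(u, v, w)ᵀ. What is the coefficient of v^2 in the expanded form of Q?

The coefficient of v^2 is the diagonal entry A[2,2] = 15.

15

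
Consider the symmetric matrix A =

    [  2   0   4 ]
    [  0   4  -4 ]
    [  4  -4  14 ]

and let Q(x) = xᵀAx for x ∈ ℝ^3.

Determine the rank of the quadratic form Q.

Applying the same elementary operations to the rows and columns of A produces a congruent diagonal matrix with entries 2, 4, 2.
Counting signs: 3 positive.
The rank is the number of nonzero pivots: 3.

3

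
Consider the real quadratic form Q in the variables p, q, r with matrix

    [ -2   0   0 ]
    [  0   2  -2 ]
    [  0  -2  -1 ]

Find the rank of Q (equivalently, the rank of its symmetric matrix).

Applying the same elementary operations to the rows and columns of A produces a congruent diagonal matrix with entries -2, 2, -3.
Counting signs: 1 positive, 2 negative.
The rank is the number of nonzero pivots: 3.

3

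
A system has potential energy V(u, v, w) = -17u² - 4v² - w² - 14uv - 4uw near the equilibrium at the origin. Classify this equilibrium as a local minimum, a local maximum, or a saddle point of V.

local maximum

The Hessian at the origin is H = [[-34, -14, -4], [-14, -8, 0], [-4, 0, -2]].
Row-reducing H symmetrically gives the diagonal entries -34, -38/17, -6/19.
That gives 3 negative pivots.
H is negative definite, so the origin is a strict local maximum.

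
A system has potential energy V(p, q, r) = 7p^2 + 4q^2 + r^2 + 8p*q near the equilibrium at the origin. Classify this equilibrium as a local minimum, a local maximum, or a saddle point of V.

local minimum

The Hessian at the origin is H = [[14, 8, 0], [8, 8, 0], [0, 0, 2]].
Congruent diagonalization of H (simultaneous row and column reduction) yields pivots 14, 24/7, 2.
So there are 3 positive pivots.
H is positive definite, so the origin is a strict local minimum.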